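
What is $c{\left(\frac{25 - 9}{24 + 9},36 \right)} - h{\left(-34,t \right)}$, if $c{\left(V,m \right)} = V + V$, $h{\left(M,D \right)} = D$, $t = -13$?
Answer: $\frac{461}{33} \approx 13.97$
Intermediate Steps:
$c{\left(V,m \right)} = 2 V$
$c{\left(\frac{25 - 9}{24 + 9},36 \right)} - h{\left(-34,t \right)} = 2 \frac{25 - 9}{24 + 9} - -13 = 2 \cdot \frac{16}{33} + 13 = \frac{32}{33} + 13 = \frac{461}{33}$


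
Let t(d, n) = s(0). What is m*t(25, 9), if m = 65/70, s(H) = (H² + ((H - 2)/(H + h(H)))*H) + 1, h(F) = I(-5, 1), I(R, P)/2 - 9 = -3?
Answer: 13/14 ≈ 0.92857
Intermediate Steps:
I(R, P) = 12 (I(R, P) = 18 + 2*(-3) = 18 - 6 = 12)
h(F) = 12
s(H) = 1 + H² + H*(-2 + H)/(12 + H) (s(H) = (H² + ((H - 2)/(H + 12))*H) + 1 = (H² + ((-2 + H)/(12 + H))*H) + 1 = (H² + H*(-2 + H)/(12 + H)) + 1 = 1 + H² + H*(-2 + H)/(12 + H))
t(d, n) = 1 (t(d, n) = (12 + 0³ - 1*0 + 13*0²)/(12 + 0) = (12 + 0 + 0 + 13*0)/12 = (12 + 0 + 0 + 0)/12 = (1/12)*12 = 1)
m = 13/14 (m = 65*(1/70) = 13/14 ≈ 0.92857)
m*t(25, 9) = (13/14)*1 = 13/14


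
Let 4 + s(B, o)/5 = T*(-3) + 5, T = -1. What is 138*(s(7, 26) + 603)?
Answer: 85974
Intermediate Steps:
s(B, o) = 20 (s(B, o) = -20 + 5*(-1*(-3) + 5) = -20 + 5*(3 + 5) = -20 + 5*8 = -20 + 40 = 20)
138*(s(7, 26) + 603) = 138*(20 + 603) = 138*623 = 85974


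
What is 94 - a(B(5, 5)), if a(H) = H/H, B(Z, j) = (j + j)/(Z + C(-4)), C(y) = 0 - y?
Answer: 93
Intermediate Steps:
C(y) = -y
B(Z, j) = 2*j/(4 + Z) (B(Z, j) = (j + j)/(Z - 1*(-4)) = (2*j)/(Z + 4) = (2*j)/(4 + Z) = 2*j/(4 + Z))
a(H) = 1
94 - a(B(5, 5)) = 94 - 1*1 = 94 - 1 = 93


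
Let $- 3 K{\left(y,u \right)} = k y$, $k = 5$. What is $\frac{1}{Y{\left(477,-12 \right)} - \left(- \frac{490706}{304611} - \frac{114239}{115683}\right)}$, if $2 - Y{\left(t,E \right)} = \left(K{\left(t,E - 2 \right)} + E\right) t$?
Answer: $\frac{11746104771}{4521587838252920} \approx 2.5978 \cdot 10^{-6}$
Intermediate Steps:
$K{\left(y,u \right)} = - \frac{5 y}{3}$
$Y{\left(t,E \right)} = 2 - t \left(E - \frac{5 t}{3}\right)$ ($Y{\left(t,E \right)} = 2 - \left(- \frac{5 t}{3} + E\right) t = 2 - \left(E - \frac{5 t}{3}\right) t = 2 - t \left(E - \frac{5 t}{3}\right)$)
$\frac{1}{Y{\left(477,-12 \right)} - \left(- \frac{490706}{304611} - \frac{114239}{115683}\right)} = \frac{1}{\left(2 + \frac{5 \cdot 477^{2}}{3} - \left(-12\right) 477\right) - \left(- \frac{490706}{304611} - \frac{114239}{115683}\right)} = \frac{1}{\left(2 + \frac{5}{3} \cdot 227529 + 5724\right) - - \frac{30521599409}{11746104771}} = \frac{1}{\left(2 + 379215 + 5724\right) + \left(\frac{114239}{115683} + \frac{490706}{304611}\right)} = \frac{1}{384941 + \frac{30521599409}{11746104771}} = \frac{1}{\frac{4521587838252920}{11746104771}} = \frac{11746104771}{4521587838252920}$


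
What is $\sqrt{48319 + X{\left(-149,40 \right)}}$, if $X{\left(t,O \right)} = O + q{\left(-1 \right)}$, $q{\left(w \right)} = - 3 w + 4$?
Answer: $3 \sqrt{5374} \approx 219.92$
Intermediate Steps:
$q{\left(w \right)} = 4 - 3 w$
$X{\left(t,O \right)} = 7 + O$ ($X{\left(t,O \right)} = O + \left(4 - -3\right) = O + \left(4 + 3\right) = O + 7 = 7 + O$)
$\sqrt{48319 + X{\left(-149,40 \right)}} = \sqrt{48319 + \left(7 + 40\right)} = \sqrt{48319 + 47} = \sqrt{48366} = 3 \sqrt{5374}$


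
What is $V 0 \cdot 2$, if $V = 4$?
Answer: $0$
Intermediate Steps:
$V 0 \cdot 2 = 4 \cdot 0 \cdot 2 = 4 \cdot 0 = 0$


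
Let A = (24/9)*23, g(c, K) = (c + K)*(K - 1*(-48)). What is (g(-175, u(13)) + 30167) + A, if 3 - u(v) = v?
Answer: 69595/3 ≈ 23198.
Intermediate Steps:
u(v) = 3 - v
g(c, K) = (48 + K)*(K + c) (g(c, K) = (K + c)*(K + 48) = (K + c)*(48 + K) = (48 + K)*(K + c))
A = 184/3 (A = ((1/9)*24)*23 = (8/3)*23 = 184/3 ≈ 61.333)
(g(-175, u(13)) + 30167) + A = (((3 - 1*13)**2 + 48*(3 - 1*13) + 48*(-175) + (3 - 1*13)*(-175)) + 30167) + 184/3 = (((3 - 13)**2 + 48*(3 - 13) - 8400 + (3 - 13)*(-175)) + 30167) + 184/3 = (((-10)**2 + 48*(-10) - 8400 - 10*(-175)) + 30167) + 184/3 = ((100 - 480 - 8400 + 1750) + 30167) + 184/3 = (-7030 + 30167) + 184/3 = 23137 + 184/3 = 69595/3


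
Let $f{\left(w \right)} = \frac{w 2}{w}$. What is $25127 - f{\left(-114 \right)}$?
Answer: $25125$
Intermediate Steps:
$f{\left(w \right)} = 2$ ($f{\left(w \right)} = \frac{2 w}{w} = 2$)
$25127 - f{\left(-114 \right)} = 25127 - 2 = 25125$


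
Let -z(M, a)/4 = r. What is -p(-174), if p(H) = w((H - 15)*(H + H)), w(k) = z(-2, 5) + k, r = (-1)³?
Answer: -65776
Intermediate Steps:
r = -1
z(M, a) = 4 (z(M, a) = -4*(-1) = 4)
w(k) = 4 + k
p(H) = 4 + 2*H*(-15 + H) (p(H) = 4 + (H - 15)*(H + H) = 4 + (-15 + H)*(2*H) = 4 + 2*H*(-15 + H))
-p(-174) = -(4 + 2*(-174)*(-15 - 174)) = -(4 + 2*(-174)*(-189)) = -(4 + 65772) = -1*65776 = -65776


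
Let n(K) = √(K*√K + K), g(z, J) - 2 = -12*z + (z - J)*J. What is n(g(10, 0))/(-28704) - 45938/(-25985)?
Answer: 45938/25985 - √(-118 - 118*I*√118)/28704 ≈ 1.767 + 0.00092346*I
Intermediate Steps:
g(z, J) = 2 - 12*z + J*(z - J) (g(z, J) = 2 + (-12*z + (z - J)*J) = 2 + (-12*z + J*(z - J)) = 2 - 12*z + J*(z - J))
n(K) = √(K + K^(3/2)) (n(K) = √(K^(3/2) + K) = √(K + K^(3/2)))
n(g(10, 0))/(-28704) - 45938/(-25985) = √((2 - 1*0² - 12*10 + 0*10) + (2 - 1*0² - 12*10 + 0*10)^(3/2))/(-28704) - 45938/(-25985) = √((2 - 1*0 - 120 + 0) + (2 - 1*0 - 120 + 0)^(3/2))*(-1/28704) - 45938*(-1/25985) = √((2 + 0 - 120 + 0) + (2 + 0 - 120 + 0)^(3/2))*(-1/28704) + 45938/25985 = √(-118 + (-118)^(3/2))*(-1/28704) + 45938/25985 = √(-118 - 118*I*√118)*(-1/28704) + 45938/25985 = -√(-118 - 118*I*√118)/28704 + 45938/25985 = 45938/25985 - √(-118 - 118*I*√118)/28704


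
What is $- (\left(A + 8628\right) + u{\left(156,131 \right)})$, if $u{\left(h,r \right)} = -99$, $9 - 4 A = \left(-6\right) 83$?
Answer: $- \frac{34623}{4} \approx -8655.8$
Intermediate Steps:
$A = \frac{507}{4}$ ($A = \frac{9}{4} - \frac{\left(-6\right) 83}{4} = \frac{9}{4} - - \frac{249}{2} = \frac{9}{4} + \frac{249}{2} = \frac{507}{4} \approx 126.75$)
$- (\left(A + 8628\right) + u{\left(156,131 \right)}) = - (\left(\frac{507}{4} + 8628\right) - 99) = - (\frac{35019}{4} - 99) = \left(-1\right) \frac{34623}{4} = - \frac{34623}{4}$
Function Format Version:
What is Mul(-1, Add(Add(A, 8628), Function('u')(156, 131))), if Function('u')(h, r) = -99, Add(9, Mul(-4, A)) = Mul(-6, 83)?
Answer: Rational(-34623, 4) ≈ -8655.8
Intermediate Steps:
A = Rational(507, 4) (A = Add(Rational(9, 4), Mul(Rational(-1, 4), Mul(-6, 83))) = Add(Rational(9, 4), Mul(Rational(-1, 4), -498)) = Add(Rational(9, 4), Rational(249, 2)) = Rational(507, 4) ≈ 126.75)
Mul(-1, Add(Add(A, 8628), Function('u')(156, 131))) = Mul(-1, Add(Add(Rational(507, 4), 8628), -99)) = Mul(-1, Add(Rational(35019, 4), -99)) = Mul(-1, Rational(34623, 4)) = Rational(-34623, 4)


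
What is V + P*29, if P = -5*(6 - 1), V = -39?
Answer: -764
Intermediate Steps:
P = -25 (P = -5*5 = -25)
V + P*29 = -39 - 25*29 = -39 - 725 = -764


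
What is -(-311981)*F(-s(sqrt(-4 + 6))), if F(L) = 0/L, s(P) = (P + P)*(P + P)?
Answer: 0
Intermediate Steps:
s(P) = 4*P**2 (s(P) = (2*P)*(2*P) = 4*P**2)
F(L) = 0
-(-311981)*F(-s(sqrt(-4 + 6))) = -(-311981)*0 = -1*0 = 0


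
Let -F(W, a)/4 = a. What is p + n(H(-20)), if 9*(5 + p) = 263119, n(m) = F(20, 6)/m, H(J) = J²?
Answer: 13153673/450 ≈ 29230.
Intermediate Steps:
F(W, a) = -4*a
n(m) = -24/m (n(m) = (-4*6)/m = -24/m)
p = 263074/9 (p = -5 + (⅑)*263119 = -5 + 263119/9 = 263074/9 ≈ 29230.)
p + n(H(-20)) = 263074/9 - 24/((-20)²) = 263074/9 - 24/400 = 263074/9 - 24*1/400 = 263074/9 - 3/50 = 13153673/450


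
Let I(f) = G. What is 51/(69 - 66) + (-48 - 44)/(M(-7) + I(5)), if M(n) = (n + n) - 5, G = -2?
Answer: 449/21 ≈ 21.381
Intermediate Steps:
I(f) = -2
M(n) = -5 + 2*n (M(n) = 2*n - 5 = -5 + 2*n)
51/(69 - 66) + (-48 - 44)/(M(-7) + I(5)) = 51/(69 - 66) + (-48 - 44)/((-5 + 2*(-7)) - 2) = 51/3 - 92/((-5 - 14) - 2) = 51*(⅓) - 92/(-19 - 2) = 17 - 92/(-21) = 17 - 92*(-1/21) = 17 + 92/21 = 449/21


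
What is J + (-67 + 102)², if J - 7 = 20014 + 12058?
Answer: 33304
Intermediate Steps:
J = 32079 (J = 7 + (20014 + 12058) = 7 + 32072 = 32079)
J + (-67 + 102)² = 32079 + (-67 + 102)² = 32079 + 35² = 32079 + 1225 = 33304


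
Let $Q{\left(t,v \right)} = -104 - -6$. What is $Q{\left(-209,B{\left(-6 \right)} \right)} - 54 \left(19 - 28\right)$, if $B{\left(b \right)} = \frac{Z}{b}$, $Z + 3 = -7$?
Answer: $388$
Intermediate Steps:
$Z = -10$ ($Z = -3 - 7 = -10$)
$B{\left(b \right)} = - \frac{10}{b}$
$Q{\left(t,v \right)} = -98$ ($Q{\left(t,v \right)} = -104 + 6 = -98$)
$Q{\left(-209,B{\left(-6 \right)} \right)} - 54 \left(19 - 28\right) = -98 - 54 \left(19 - 28\right) = -98 - 54 \left(-9\right) = -98 - -486 = -98 + 486 = 388$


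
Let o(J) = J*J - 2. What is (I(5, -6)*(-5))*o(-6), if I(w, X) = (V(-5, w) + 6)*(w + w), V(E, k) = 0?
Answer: -10200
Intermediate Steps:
o(J) = -2 + J² (o(J) = J² - 2 = -2 + J²)
I(w, X) = 12*w (I(w, X) = (0 + 6)*(w + w) = 6*(2*w) = 12*w)
(I(5, -6)*(-5))*o(-6) = ((12*5)*(-5))*(-2 + (-6)²) = (60*(-5))*(-2 + 36) = -300*34 = -10200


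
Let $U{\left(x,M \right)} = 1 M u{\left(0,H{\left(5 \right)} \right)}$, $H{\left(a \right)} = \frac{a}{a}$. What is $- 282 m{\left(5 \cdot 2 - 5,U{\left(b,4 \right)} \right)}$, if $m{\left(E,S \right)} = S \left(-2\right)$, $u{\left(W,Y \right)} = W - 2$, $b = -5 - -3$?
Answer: $-4512$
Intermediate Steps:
$b = -2$ ($b = -5 + 3 = -2$)
$H{\left(a \right)} = 1$
$u{\left(W,Y \right)} = -2 + W$
$U{\left(x,M \right)} = - 2 M$ ($U{\left(x,M \right)} = 1 M \left(-2 + 0\right) = M \left(-2\right) = - 2 M$)
$m{\left(E,S \right)} = - 2 S$
$- 282 m{\left(5 \cdot 2 - 5,U{\left(b,4 \right)} \right)} = - 282 \left(- 2 \left(\left(-2\right) 4\right)\right) = - 282 \left(\left(-2\right) \left(-8\right)\right) = \left(-282\right) 16 = -4512$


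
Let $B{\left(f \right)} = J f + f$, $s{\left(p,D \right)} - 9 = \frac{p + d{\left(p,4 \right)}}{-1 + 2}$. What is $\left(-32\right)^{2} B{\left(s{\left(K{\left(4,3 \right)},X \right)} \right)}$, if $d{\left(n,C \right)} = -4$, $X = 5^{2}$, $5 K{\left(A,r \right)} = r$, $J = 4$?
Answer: $28672$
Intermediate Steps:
$K{\left(A,r \right)} = \frac{r}{5}$
$X = 25$
$s{\left(p,D \right)} = 5 + p$ ($s{\left(p,D \right)} = 9 + \frac{p - 4}{-1 + 2} = 9 + \frac{-4 + p}{1} = 9 + \left(-4 + p\right) 1 = 9 + \left(-4 + p\right) = 5 + p$)
$B{\left(f \right)} = 5 f$ ($B{\left(f \right)} = 4 f + f = 5 f$)
$\left(-32\right)^{2} B{\left(s{\left(K{\left(4,3 \right)},X \right)} \right)} = \left(-32\right)^{2} \cdot 5 \left(5 + \frac{1}{5} \cdot 3\right) = 1024 \cdot 5 \left(5 + \frac{3}{5}\right) = 1024 \cdot 5 \cdot \frac{28}{5} = 1024 \cdot 28 = 28672$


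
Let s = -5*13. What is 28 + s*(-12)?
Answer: 808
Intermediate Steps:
s = -65
28 + s*(-12) = 28 - 65*(-12) = 28 + 780 = 808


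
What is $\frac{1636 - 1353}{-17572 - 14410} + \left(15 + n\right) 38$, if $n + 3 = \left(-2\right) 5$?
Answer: $\frac{2430349}{31982} \approx 75.991$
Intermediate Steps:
$n = -13$ ($n = -3 - 10 = -13$)
$\frac{1636 - 1353}{-17572 - 14410} + \left(15 + n\right) 38 = \frac{1636 - 1353}{-17572 - 14410} + \left(15 - 13\right) 38 = \frac{283}{-31982} + 2 \cdot 38 = 283 \left(- \frac{1}{31982}\right) + 76 = - \frac{283}{31982} + 76 = \frac{2430349}{31982}$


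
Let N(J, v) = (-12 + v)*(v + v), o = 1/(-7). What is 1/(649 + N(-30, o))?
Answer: 49/31971 ≈ 0.0015326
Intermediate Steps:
o = -⅐ ≈ -0.14286
N(J, v) = 2*v*(-12 + v) (N(J, v) = (-12 + v)*(2*v) = 2*v*(-12 + v))
1/(649 + N(-30, o)) = 1/(649 + 2*(-⅐)*(-12 - ⅐)) = 1/(649 + 2*(-⅐)*(-85/7)) = 1/(649 + 170/49) = 1/(31971/49) = 49/31971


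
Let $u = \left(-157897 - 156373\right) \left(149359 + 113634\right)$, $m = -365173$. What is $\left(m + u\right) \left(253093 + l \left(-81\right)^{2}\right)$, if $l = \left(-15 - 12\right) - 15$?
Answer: $1857089257433727$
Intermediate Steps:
$l = -42$ ($l = -27 - 15 = -42$)
$u = -82650810110$ ($u = \left(-314270\right) 262993 = -82650810110$)
$\left(m + u\right) \left(253093 + l \left(-81\right)^{2}\right) = \left(-365173 - 82650810110\right) \left(253093 - 42 \left(-81\right)^{2}\right) = - 82651175283 \left(253093 - 275562\right) = \left(-82651175283\right) \left(-22469\right) = 1857089257433727$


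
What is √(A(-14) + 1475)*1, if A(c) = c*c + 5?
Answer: 2*√419 ≈ 40.939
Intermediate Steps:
A(c) = 5 + c² (A(c) = c² + 5 = 5 + c²)
√(A(-14) + 1475)*1 = √((5 + (-14)²) + 1475)*1 = √((5 + 196) + 1475)*1 = √(201 + 1475)*1 = √1676*1 = (2*√419)*1 = 2*√419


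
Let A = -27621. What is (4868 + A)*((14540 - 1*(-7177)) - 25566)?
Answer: 87576297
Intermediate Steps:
(4868 + A)*((14540 - 1*(-7177)) - 25566) = (4868 - 27621)*((14540 - 1*(-7177)) - 25566) = -22753*((14540 + 7177) - 25566) = -22753*(21717 - 25566) = -22753*(-3849) = 87576297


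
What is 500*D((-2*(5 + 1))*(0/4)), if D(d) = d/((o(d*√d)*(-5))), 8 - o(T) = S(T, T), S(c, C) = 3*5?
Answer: 0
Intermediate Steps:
S(c, C) = 15
o(T) = -7 (o(T) = 8 - 1*15 = 8 - 15 = -7)
D(d) = d/35 (D(d) = d/((-7*(-5))) = d/35)
500*D((-2*(5 + 1))*(0/4)) = 500*(((-2*(5 + 1))*(0/4))/35) = 500*(((-2*6)*(0*(¼)))/35) = 500*((-12*0)/35) = 500*((1/35)*0) = 500*0 = 0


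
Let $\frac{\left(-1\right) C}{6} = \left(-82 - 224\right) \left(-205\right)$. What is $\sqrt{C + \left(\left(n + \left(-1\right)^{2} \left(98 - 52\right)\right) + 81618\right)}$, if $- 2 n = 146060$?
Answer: $i \sqrt{367746} \approx 606.42 i$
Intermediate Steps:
$n = -73030$ ($n = \left(- \frac{1}{2}\right) 146060 = -73030$)
$C = -376380$ ($C = - 6 \left(-82 - 224\right) \left(-205\right) = - 6 \left(\left(-306\right) \left(-205\right)\right) = \left(-6\right) 62730 = -376380$)
$\sqrt{C + \left(\left(n + \left(-1\right)^{2} \left(98 - 52\right)\right) + 81618\right)} = \sqrt{-376380 + \left(\left(-73030 + \left(-1\right)^{2} \left(98 - 52\right)\right) + 81618\right)} = \sqrt{-376380 + \left(\left(-73030 + 1 \cdot 46\right) + 81618\right)} = \sqrt{-376380 + \left(\left(-73030 + 46\right) + 81618\right)} = \sqrt{-376380 + \left(-72984 + 81618\right)} = \sqrt{-376380 + 8634} = \sqrt{-367746} = i \sqrt{367746}$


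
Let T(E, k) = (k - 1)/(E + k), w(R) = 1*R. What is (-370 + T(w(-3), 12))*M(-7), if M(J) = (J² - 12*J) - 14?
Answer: -394961/9 ≈ -43885.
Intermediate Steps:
M(J) = -14 + J² - 12*J
w(R) = R
T(E, k) = (-1 + k)/(E + k)
(-370 + T(w(-3), 12))*M(-7) = (-370 + (-1 + 12)/(-3 + 12))*(-14 + (-7)² - 12*(-7)) = (-370 + 11/9)*(-14 + 49 + 84) = (-370 + (⅑)*11)*119 = (-370 + 11/9)*119 = -3319/9*119 = -394961/9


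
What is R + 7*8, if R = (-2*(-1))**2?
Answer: 60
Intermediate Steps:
R = 4 (R = 2**2 = 4)
R + 7*8 = 4 + 7*8 = 4 + 56 = 60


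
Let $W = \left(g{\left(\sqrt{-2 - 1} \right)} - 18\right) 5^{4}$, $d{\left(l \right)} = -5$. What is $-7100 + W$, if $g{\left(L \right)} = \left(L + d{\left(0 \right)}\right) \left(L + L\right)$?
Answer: $-22100 - 6250 i \sqrt{3} \approx -22100.0 - 10825.0 i$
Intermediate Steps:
$g{\left(L \right)} = 2 L \left(-5 + L\right)$ ($g{\left(L \right)} = \left(L - 5\right) \left(L + L\right) = \left(-5 + L\right) 2 L = 2 L \left(-5 + L\right)$)
$W = -11250 + 1250 i \sqrt{3} \left(-5 + i \sqrt{3}\right)$ ($W = \left(2 \sqrt{-2 - 1} \left(-5 + \sqrt{-2 - 1}\right) - 18\right) 5^{4} = \left(2 \sqrt{-3} \left(-5 + \sqrt{-3}\right) - 18\right) 625 = \left(2 i \sqrt{3} \left(-5 + i \sqrt{3}\right) - 18\right) 625 = \left(-18 + 2 i \sqrt{3} \left(-5 + i \sqrt{3}\right)\right) 625 = -11250 + 1250 i \sqrt{3} \left(-5 + i \sqrt{3}\right) \approx -15000.0 - 10825.0 i$)
$-7100 + W = -7100 - \left(15000 + 6250 i \sqrt{3}\right) = -22100 - 6250 i \sqrt{3}$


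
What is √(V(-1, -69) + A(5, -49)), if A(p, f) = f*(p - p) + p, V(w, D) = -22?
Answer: I*√17 ≈ 4.1231*I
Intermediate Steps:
A(p, f) = p (A(p, f) = f*0 + p = 0 + p = p)
√(V(-1, -69) + A(5, -49)) = √(-22 + 5) = √(-17) = I*√17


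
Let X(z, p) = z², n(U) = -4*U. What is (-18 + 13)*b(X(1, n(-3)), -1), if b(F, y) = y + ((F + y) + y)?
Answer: 10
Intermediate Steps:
b(F, y) = F + 3*y (b(F, y) = y + (F + 2*y) = F + 3*y)
(-18 + 13)*b(X(1, n(-3)), -1) = (-18 + 13)*(1² + 3*(-1)) = -5*(1 - 3) = -5*(-2) = 10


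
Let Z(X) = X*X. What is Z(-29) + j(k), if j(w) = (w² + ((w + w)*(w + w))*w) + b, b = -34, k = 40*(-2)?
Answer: -2040793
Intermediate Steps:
Z(X) = X²
k = -80
j(w) = -34 + w² + 4*w³ (j(w) = (w² + ((w + w)*(w + w))*w) - 34 = (w² + ((2*w)*(2*w))*w) - 34 = (w² + (4*w²)*w) - 34 = (w² + 4*w³) - 34 = -34 + w² + 4*w³)
Z(-29) + j(k) = (-29)² + (-34 + (-80)² + 4*(-80)³) = 841 + (-34 + 6400 + 4*(-512000)) = 841 + (-34 + 6400 - 2048000) = 841 - 2041634 = -2040793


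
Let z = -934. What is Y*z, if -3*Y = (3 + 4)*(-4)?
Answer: -26152/3 ≈ -8717.3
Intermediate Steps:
Y = 28/3 (Y = -(3 + 4)*(-4)/3 = -7*(-4)/3 = -⅓*(-28) = 28/3 ≈ 9.3333)
Y*z = (28/3)*(-934) = -26152/3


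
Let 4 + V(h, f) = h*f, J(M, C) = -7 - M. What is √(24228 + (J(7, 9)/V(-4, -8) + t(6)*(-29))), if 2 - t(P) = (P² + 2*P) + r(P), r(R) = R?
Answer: 3*√11438/2 ≈ 160.42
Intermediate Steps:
V(h, f) = -4 + f*h (V(h, f) = -4 + h*f = -4 + f*h)
t(P) = 2 - P² - 3*P (t(P) = 2 - ((P² + 2*P) + P) = 2 - (P² + 3*P) = 2 + (-P² - 3*P) = 2 - P² - 3*P)
√(24228 + (J(7, 9)/V(-4, -8) + t(6)*(-29))) = √(24228 + ((-7 - 1*7)/(-4 - 8*(-4)) + (2 - 1*6² - 3*6)*(-29))) = √(24228 + ((-7 - 7)/(-4 + 32) + (2 - 1*36 - 18)*(-29))) = √(24228 + (-14/28 + (2 - 36 - 18)*(-29))) = √(24228 + (-14*1/28 - 52*(-29))) = √(24228 + (-½ + 1508)) = √(24228 + 3015/2) = √(51471/2) = 3*√11438/2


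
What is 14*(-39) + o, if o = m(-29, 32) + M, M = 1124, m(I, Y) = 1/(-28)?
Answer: 16183/28 ≈ 577.96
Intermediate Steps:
m(I, Y) = -1/28
o = 31471/28 (o = -1/28 + 1124 = 31471/28 ≈ 1124.0)
14*(-39) + o = 14*(-39) + 31471/28 = -546 + 31471/28 = 16183/28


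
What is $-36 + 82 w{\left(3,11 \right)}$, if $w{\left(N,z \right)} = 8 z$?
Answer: $7180$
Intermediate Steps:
$-36 + 82 w{\left(3,11 \right)} = -36 + 82 \cdot 8 \cdot 11 = -36 + 82 \cdot 88 = -36 + 7216 = 7180$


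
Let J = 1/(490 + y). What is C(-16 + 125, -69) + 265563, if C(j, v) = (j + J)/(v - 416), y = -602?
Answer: 14425369953/54320 ≈ 2.6556e+5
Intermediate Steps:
J = -1/112 (J = 1/(490 - 602) = 1/(-112) = -1/112 ≈ -0.0089286)
C(j, v) = (-1/112 + j)/(-416 + v) (C(j, v) = (j - 1/112)/(v - 416) = (-1/112 + j)/(-416 + v))
C(-16 + 125, -69) + 265563 = (-1/112 + (-16 + 125))/(-416 - 69) + 265563 = (-1/112 + 109)/(-485) + 265563 = -1/485*12207/112 + 265563 = -12207/54320 + 265563 = 14425369953/54320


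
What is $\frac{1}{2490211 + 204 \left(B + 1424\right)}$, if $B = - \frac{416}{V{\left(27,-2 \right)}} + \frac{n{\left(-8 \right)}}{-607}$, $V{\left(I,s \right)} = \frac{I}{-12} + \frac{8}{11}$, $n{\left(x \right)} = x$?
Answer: $\frac{40669}{115355230039} \approx 3.5255 \cdot 10^{-7}$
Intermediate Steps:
$V{\left(I,s \right)} = \frac{8}{11} - \frac{I}{12}$ ($V{\left(I,s \right)} = I \left(- \frac{1}{12}\right) + 8 \cdot \frac{1}{11} = - \frac{I}{12} + \frac{8}{11} = \frac{8}{11} - \frac{I}{12}$)
$B = \frac{11111064}{40669}$ ($B = - \frac{416}{\frac{8}{11} - \frac{9}{4}} - \frac{8}{-607} = - \frac{416}{\frac{8}{11} - \frac{9}{4}} - - \frac{8}{607} = - \frac{416}{- \frac{67}{44}} + \frac{8}{607} = \left(-416\right) \left(- \frac{44}{67}\right) + \frac{8}{607} = \frac{18304}{67} + \frac{8}{607} = \frac{11111064}{40669} \approx 273.21$)
$\frac{1}{2490211 + 204 \left(B + 1424\right)} = \frac{1}{2490211 + 204 \left(\frac{11111064}{40669} + 1424\right)} = \frac{1}{2490211 + 204 \cdot \frac{69023720}{40669}} = \frac{1}{2490211 + \frac{14080838880}{40669}} = \frac{1}{\frac{115355230039}{40669}} = \frac{40669}{115355230039}$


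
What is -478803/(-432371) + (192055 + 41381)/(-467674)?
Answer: 61496378733/101104337527 ≈ 0.60825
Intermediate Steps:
-478803/(-432371) + (192055 + 41381)/(-467674) = -478803*(-1/432371) + 233436*(-1/467674) = 478803/432371 - 116718/233837 = 61496378733/101104337527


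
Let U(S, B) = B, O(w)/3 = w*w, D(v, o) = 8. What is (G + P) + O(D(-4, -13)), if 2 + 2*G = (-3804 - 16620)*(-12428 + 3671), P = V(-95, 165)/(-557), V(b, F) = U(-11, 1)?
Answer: 49810657974/557 ≈ 8.9427e+7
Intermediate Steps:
O(w) = 3*w² (O(w) = 3*(w*w) = 3*w²)
V(b, F) = 1
P = -1/557 (P = 1/(-557) = 1*(-1/557) = -1/557 ≈ -0.0017953)
G = 89426483 (G = -1 + ((-3804 - 16620)*(-12428 + 3671))/2 = -1 + (-20424*(-8757))/2 = -1 + (½)*178852968 = -1 + 89426484 = 89426483)
(G + P) + O(D(-4, -13)) = (89426483 - 1/557) + 3*8² = 49810551030/557 + 3*64 = 49810551030/557 + 192 = 49810657974/557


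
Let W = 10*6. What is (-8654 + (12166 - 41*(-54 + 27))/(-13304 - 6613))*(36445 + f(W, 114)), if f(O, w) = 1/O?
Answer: -376932565194691/1195020 ≈ -3.1542e+8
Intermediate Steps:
W = 60
(-8654 + (12166 - 41*(-54 + 27))/(-13304 - 6613))*(36445 + f(W, 114)) = (-8654 + (12166 - 41*(-54 + 27))/(-13304 - 6613))*(36445 + 1/60) = (-8654 + (12166 - 41*(-27))/(-19917))*(36445 + 1/60) = (-8654 + (12166 + 1107)*(-1/19917))*(2186701/60) = (-8654 + 13273*(-1/19917))*(2186701/60) = (-8654 - 13273/19917)*(2186701/60) = -172374991/19917*2186701/60 = -376932565194691/1195020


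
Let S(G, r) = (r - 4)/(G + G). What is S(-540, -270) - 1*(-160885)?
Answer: 86878037/540 ≈ 1.6089e+5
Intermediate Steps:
S(G, r) = (-4 + r)/(2*G) (S(G, r) = (-4 + r)/((2*G)) = (-4 + r)*(1/(2*G)) = (-4 + r)/(2*G))
S(-540, -270) - 1*(-160885) = (½)*(-4 - 270)/(-540) - 1*(-160885) = (½)*(-1/540)*(-274) + 160885 = 137/540 + 160885 = 86878037/540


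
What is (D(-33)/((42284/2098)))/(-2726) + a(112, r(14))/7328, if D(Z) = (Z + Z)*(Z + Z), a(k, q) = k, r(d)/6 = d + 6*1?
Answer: -38394857/599908094 ≈ -0.064001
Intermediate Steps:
r(d) = 36 + 6*d (r(d) = 6*(d + 6*1) = 6*(d + 6) = 6*(6 + d) = 36 + 6*d)
D(Z) = 4*Z**2 (D(Z) = (2*Z)*(2*Z) = 4*Z**2)
(D(-33)/((42284/2098)))/(-2726) + a(112, r(14))/7328 = ((4*(-33)**2)/((42284/2098)))/(-2726) + 112/7328 = ((4*1089)/((42284*(1/2098))))*(-1/2726) + 112*(1/7328) = (4356/(21142/1049))*(-1/2726) + 7/458 = (4356*(1049/21142))*(-1/2726) + 7/458 = (207702/961)*(-1/2726) + 7/458 = -103851/1309843 + 7/458 = -38394857/599908094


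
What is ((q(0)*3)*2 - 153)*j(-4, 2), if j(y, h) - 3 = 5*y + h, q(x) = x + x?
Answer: 2295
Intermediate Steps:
q(x) = 2*x
j(y, h) = 3 + h + 5*y (j(y, h) = 3 + (5*y + h) = 3 + (h + 5*y) = 3 + h + 5*y)
((q(0)*3)*2 - 153)*j(-4, 2) = (((2*0)*3)*2 - 153)*(3 + 2 + 5*(-4)) = ((0*3)*2 - 153)*(3 + 2 - 20) = (0*2 - 153)*(-15) = (0 - 153)*(-15) = -153*(-15) = 2295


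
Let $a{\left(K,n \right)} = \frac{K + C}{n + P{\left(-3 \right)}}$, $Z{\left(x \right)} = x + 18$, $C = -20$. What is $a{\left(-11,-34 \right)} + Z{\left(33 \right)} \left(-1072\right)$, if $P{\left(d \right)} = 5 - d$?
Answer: $- \frac{1421441}{26} \approx -54671.0$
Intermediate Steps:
$Z{\left(x \right)} = 18 + x$
$a{\left(K,n \right)} = \frac{-20 + K}{8 + n}$ ($a{\left(K,n \right)} = \frac{K - 20}{n + \left(5 - -3\right)} = \frac{-20 + K}{n + \left(5 + 3\right)} = \frac{-20 + K}{n + 8} = \frac{-20 + K}{8 + n}$)
$a{\left(-11,-34 \right)} + Z{\left(33 \right)} \left(-1072\right) = \frac{-20 - 11}{8 - 34} + \left(18 + 33\right) \left(-1072\right) = \frac{1}{-26} \left(-31\right) + 51 \left(-1072\right) = \left(- \frac{1}{26}\right) \left(-31\right) - 54672 = \frac{31}{26} - 54672 = - \frac{1421441}{26}$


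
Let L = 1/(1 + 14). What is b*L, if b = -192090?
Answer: -12806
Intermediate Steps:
L = 1/15 ≈ 0.066667
b*L = -192090*1/15 = -12806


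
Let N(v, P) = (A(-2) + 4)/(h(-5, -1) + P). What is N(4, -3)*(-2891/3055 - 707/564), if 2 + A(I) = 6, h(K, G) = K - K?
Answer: 161294/27495 ≈ 5.8663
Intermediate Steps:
h(K, G) = 0
A(I) = 4 (A(I) = -2 + 6 = 4)
N(v, P) = 8/P (N(v, P) = (4 + 4)/(0 + P) = 8/P)
N(4, -3)*(-2891/3055 - 707/564) = (8/(-3))*(-2891/3055 - 707/564) = (8*(-⅓))*(-2891*1/3055 - 707*1/564) = -8*(-2891/3055 - 707/564)/3 = -8/3*(-80647/36660) = 161294/27495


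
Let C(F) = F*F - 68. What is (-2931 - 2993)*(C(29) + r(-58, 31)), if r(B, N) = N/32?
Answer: -36679927/8 ≈ -4.5850e+6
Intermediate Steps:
C(F) = -68 + F² (C(F) = F² - 68 = -68 + F²)
r(B, N) = N/32 (r(B, N) = N*(1/32) = N/32)
(-2931 - 2993)*(C(29) + r(-58, 31)) = (-2931 - 2993)*((-68 + 29²) + (1/32)*31) = -5924*((-68 + 841) + 31/32) = -5924*(773 + 31/32) = -5924*24767/32 = -36679927/8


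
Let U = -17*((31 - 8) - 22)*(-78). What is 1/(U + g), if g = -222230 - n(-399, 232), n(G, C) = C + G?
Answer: -1/220737 ≈ -4.5303e-6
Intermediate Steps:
U = 1326 (U = -17*(23 - 22)*(-78) = -17*1*(-78) = -17*(-78) = 1326)
g = -222063 (g = -222230 - (232 - 399) = -222230 - 1*(-167) = -222230 + 167 = -222063)
1/(U + g) = 1/(1326 - 222063) = 1/(-220737) = -1/220737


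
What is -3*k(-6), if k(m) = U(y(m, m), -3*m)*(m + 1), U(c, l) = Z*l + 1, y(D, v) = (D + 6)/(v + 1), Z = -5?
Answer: -1335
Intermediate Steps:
y(D, v) = (6 + D)/(1 + v)
U(c, l) = 1 - 5*l (U(c, l) = -5*l + 1 = 1 - 5*l)
k(m) = (1 + m)*(1 + 15*m) (k(m) = (1 - (-15)*m)*(m + 1) = (1 + 15*m)*(1 + m) = (1 + m)*(1 + 15*m))
-3*k(-6) = -3*(1 + 15*(-6)² + 16*(-6)) = -3*(1 + 15*36 - 96) = -3*(1 + 540 - 96) = -3*445 = -1335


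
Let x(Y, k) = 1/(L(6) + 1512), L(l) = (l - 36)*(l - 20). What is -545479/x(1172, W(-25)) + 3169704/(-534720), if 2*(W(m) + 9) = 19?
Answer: -23480121867911/22280 ≈ -1.0539e+9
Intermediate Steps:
L(l) = (-36 + l)*(-20 + l)
W(m) = ½ (W(m) = -9 + (½)*19 = -9 + 19/2 = ½)
x(Y, k) = 1/1932 (x(Y, k) = 1/((720 + 6² - 56*6) + 1512) = 1/((720 + 36 - 336) + 1512) = 1/(420 + 1512) = 1/1932)
-545479/x(1172, W(-25)) + 3169704/(-534720) = -545479/1/1932 + 3169704/(-534720) = -545479*1932 + 3169704*(-1/534720) = -1053865428 - 132071/22280 = -23480121867911/22280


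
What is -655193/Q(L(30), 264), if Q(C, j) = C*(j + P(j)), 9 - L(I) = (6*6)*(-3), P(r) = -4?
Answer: -655193/30420 ≈ -21.538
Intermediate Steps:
L(I) = 117 (L(I) = 9 - 6*6*(-3) = 9 - 36*(-3) = 9 - 1*(-108) = 9 + 108 = 117)
Q(C, j) = C*(-4 + j) (Q(C, j) = C*(j - 4) = C*(-4 + j))
-655193/Q(L(30), 264) = -655193*1/(117*(-4 + 264)) = -655193/(117*260) = -655193/30420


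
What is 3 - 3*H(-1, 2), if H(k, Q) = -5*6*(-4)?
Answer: -357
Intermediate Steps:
H(k, Q) = 120 (H(k, Q) = -30*(-4) = 120)
3 - 3*H(-1, 2) = 3 - 3*120 = 3 - 360 = -357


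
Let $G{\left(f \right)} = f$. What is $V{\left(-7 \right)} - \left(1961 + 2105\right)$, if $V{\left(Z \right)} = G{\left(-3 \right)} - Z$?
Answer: $-4062$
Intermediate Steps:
$V{\left(Z \right)} = -3 - Z$
$V{\left(-7 \right)} - \left(1961 + 2105\right) = \left(-3 - -7\right) - \left(1961 + 2105\right) = \left(-3 + 7\right) - 4066 = 4 - 4066 = -4062$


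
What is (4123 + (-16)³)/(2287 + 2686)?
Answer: 27/4973 ≈ 0.0054293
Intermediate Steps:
(4123 + (-16)³)/(2287 + 2686) = (4123 - 4096)/4973 = 27*(1/4973) = 27/4973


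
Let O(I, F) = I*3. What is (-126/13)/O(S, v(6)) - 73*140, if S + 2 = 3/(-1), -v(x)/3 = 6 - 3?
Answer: -664258/65 ≈ -10219.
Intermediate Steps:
v(x) = -9 (v(x) = -3*(6 - 3) = -3*3 = -9)
S = -5 (S = -2 + 3/(-1) = -2 + 3*(-1) = -2 - 3 = -5)
O(I, F) = 3*I
(-126/13)/O(S, v(6)) - 73*140 = (-126/13)/((3*(-5))) - 73*140 = -126*1/13/(-15) - 10220 = -126/13*(-1/15) - 10220 = 42/65 - 10220 = -664258/65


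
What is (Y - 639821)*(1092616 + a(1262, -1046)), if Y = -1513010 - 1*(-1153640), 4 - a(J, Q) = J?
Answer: -1090475091378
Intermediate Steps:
a(J, Q) = 4 - J
Y = -359370 (Y = -1513010 + 1153640 = -359370)
(Y - 639821)*(1092616 + a(1262, -1046)) = (-359370 - 639821)*(1092616 + (4 - 1*1262)) = -999191*(1092616 + (4 - 1262)) = -999191*(1092616 - 1258) = -999191*1091358 = -1090475091378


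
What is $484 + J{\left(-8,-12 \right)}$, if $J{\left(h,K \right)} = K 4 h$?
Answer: $868$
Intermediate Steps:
$J{\left(h,K \right)} = 4 K h$
$484 + J{\left(-8,-12 \right)} = 484 + 4 \left(-12\right) \left(-8\right) = 484 + 384 = 868$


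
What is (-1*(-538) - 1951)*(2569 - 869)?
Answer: -2402100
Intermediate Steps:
(-1*(-538) - 1951)*(2569 - 869) = (538 - 1951)*1700 = -1413*1700 = -2402100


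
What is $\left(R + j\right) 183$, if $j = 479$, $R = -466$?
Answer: $2379$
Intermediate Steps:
$\left(R + j\right) 183 = \left(-466 + 479\right) 183 = 13 \cdot 183 = 2379$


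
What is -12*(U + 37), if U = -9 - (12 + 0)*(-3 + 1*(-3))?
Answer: -1200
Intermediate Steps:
U = 63 (U = -9 - 12*(-3 - 3) = -9 - 12*(-6) = -9 - 1*(-72) = -9 + 72 = 63)
-12*(U + 37) = -12*(63 + 37) = -12*100 = -1200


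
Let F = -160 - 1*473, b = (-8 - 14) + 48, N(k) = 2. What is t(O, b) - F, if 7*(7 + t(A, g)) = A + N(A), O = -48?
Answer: 4336/7 ≈ 619.43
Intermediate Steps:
b = 26 (b = -22 + 48 = 26)
F = -633 (F = -160 - 473 = -633)
t(A, g) = -47/7 + A/7 (t(A, g) = -7 + (A + 2)/7 = -7 + (2 + A)/7 = -7 + (2/7 + A/7) = -47/7 + A/7)
t(O, b) - F = (-47/7 + (⅐)*(-48)) - 1*(-633) = (-47/7 - 48/7) + 633 = -95/7 + 633 = 4336/7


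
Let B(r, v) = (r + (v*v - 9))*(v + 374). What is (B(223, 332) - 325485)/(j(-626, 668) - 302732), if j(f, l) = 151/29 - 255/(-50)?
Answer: -22516685470/87789291 ≈ -256.49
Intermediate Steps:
B(r, v) = (374 + v)*(-9 + r + v²) (B(r, v) = (r + (v² - 9))*(374 + v) = (r + (-9 + v²))*(374 + v) = (-9 + r + v²)*(374 + v) = (374 + v)*(-9 + r + v²))
j(f, l) = 2989/290 (j(f, l) = 151*(1/29) - 255*(-1/50) = 151/29 + 51/10 = 2989/290)
(B(223, 332) - 325485)/(j(-626, 668) - 302732) = ((-3366 + 332³ - 9*332 + 374*223 + 374*332² + 223*332) - 325485)/(2989/290 - 302732) = ((-3366 + 36594368 - 2988 + 83402 + 374*110224 + 74036) - 325485)/(-87789291/290) = ((-3366 + 36594368 - 2988 + 83402 + 41223776 + 74036) - 325485)*(-290/87789291) = (77969228 - 325485)*(-290/87789291) = 77643743*(-290/87789291) = -22516685470/87789291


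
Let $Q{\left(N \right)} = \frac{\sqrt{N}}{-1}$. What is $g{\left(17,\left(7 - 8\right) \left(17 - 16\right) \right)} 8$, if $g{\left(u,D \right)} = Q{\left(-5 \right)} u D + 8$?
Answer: $64 + 136 i \sqrt{5} \approx 64.0 + 304.11 i$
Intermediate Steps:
$Q{\left(N \right)} = - \sqrt{N}$
$g{\left(u,D \right)} = 8 - i D u \sqrt{5}$ ($g{\left(u,D \right)} = - \sqrt{-5} u D + 8 = - i \sqrt{5} u D + 8 = - i u \sqrt{5} D + 8 = - i D u \sqrt{5} + 8 = 8 - i D u \sqrt{5}$)
$g{\left(17,\left(7 - 8\right) \left(17 - 16\right) \right)} 8 = \left(8 - i \left(7 - 8\right) \left(17 - 16\right) 17 \sqrt{5}\right) 8 = \left(8 - i \left(\left(-1\right) 1\right) 17 \sqrt{5}\right) 8 = \left(8 - i \left(-1\right) 17 \sqrt{5}\right) 8 = \left(8 + 17 i \sqrt{5}\right) 8 = 64 + 136 i \sqrt{5}$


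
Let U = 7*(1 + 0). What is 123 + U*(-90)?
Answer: -507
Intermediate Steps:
U = 7 (U = 7*1 = 7)
123 + U*(-90) = 123 + 7*(-90) = 123 - 630 = -507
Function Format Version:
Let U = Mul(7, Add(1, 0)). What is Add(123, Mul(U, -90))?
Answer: -507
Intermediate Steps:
U = 7 (U = Mul(7, 1) = 7)
Add(123, Mul(U, -90)) = Add(123, Mul(7, -90)) = Add(123, -630) = -507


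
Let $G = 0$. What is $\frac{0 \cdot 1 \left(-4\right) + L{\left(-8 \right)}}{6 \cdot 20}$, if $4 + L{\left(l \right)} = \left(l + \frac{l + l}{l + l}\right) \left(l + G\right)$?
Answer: $\frac{13}{30} \approx 0.43333$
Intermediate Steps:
$L{\left(l \right)} = -4 + l \left(1 + l\right)$ ($L{\left(l \right)} = -4 + \left(l + \frac{l + l}{l + l}\right) \left(l + 0\right) = -4 + \left(l + \frac{2 l}{2 l}\right) l = -4 + \left(l + 2 l \frac{1}{2 l}\right) l = -4 + \left(l + 1\right) l = -4 + \left(1 + l\right) l = -4 + l \left(1 + l\right)$)
$\frac{0 \cdot 1 \left(-4\right) + L{\left(-8 \right)}}{6 \cdot 20} = \frac{0 \cdot 1 \left(-4\right) - \left(12 - 64\right)}{6 \cdot 20} = \frac{0 \left(-4\right) - -52}{120} = \frac{0 + 52}{120} = \frac{1}{120} \cdot 52 = \frac{13}{30}$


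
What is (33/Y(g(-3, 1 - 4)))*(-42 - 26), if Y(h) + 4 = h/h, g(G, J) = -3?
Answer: 748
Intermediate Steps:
Y(h) = -3 (Y(h) = -4 + h/h = -4 + 1 = -3)
(33/Y(g(-3, 1 - 4)))*(-42 - 26) = (33/(-3))*(-42 - 26) = (33*(-⅓))*(-68) = -11*(-68) = 748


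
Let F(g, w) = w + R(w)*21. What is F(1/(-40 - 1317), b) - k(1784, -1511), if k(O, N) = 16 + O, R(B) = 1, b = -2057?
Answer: -3836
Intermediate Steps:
F(g, w) = 21 + w (F(g, w) = w + 1*21 = w + 21 = 21 + w)
F(1/(-40 - 1317), b) - k(1784, -1511) = (21 - 2057) - (16 + 1784) = -2036 - 1*1800 = -2036 - 1800 = -3836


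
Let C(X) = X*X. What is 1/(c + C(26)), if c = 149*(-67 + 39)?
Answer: -1/3496 ≈ -0.00028604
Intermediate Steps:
c = -4172 (c = 149*(-28) = -4172)
C(X) = X²
1/(c + C(26)) = 1/(-4172 + 26²) = 1/(-4172 + 676) = 1/(-3496) = -1/3496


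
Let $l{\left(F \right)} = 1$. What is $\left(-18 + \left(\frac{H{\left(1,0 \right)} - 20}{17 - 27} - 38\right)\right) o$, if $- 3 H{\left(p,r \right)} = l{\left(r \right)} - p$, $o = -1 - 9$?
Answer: $540$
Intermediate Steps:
$o = -10$ ($o = -1 - 9 = -10$)
$H{\left(p,r \right)} = - \frac{1}{3} + \frac{p}{3}$ ($H{\left(p,r \right)} = - \frac{1 - p}{3} = - \frac{1}{3} + \frac{p}{3}$)
$\left(-18 + \left(\frac{H{\left(1,0 \right)} - 20}{17 - 27} - 38\right)\right) o = \left(-18 - \left(38 - \frac{\left(- \frac{1}{3} + \frac{1}{3} \cdot 1\right) - 20}{17 - 27}\right)\right) \left(-10\right) = \left(-18 - \left(38 - \frac{\left(- \frac{1}{3} + \frac{1}{3}\right) - 20}{-10}\right)\right) \left(-10\right) = \left(-18 - \left(38 - \left(0 - 20\right) \left(- \frac{1}{10}\right)\right)\right) \left(-10\right) = \left(-18 - 36\right) \left(-10\right) = \left(-54\right) \left(-10\right) = 540$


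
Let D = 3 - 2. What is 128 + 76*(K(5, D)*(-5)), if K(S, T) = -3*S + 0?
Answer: 5828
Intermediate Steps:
D = 1
K(S, T) = -3*S
128 + 76*(K(5, D)*(-5)) = 128 + 76*(-3*5*(-5)) = 128 + 76*(-15*(-5)) = 128 + 76*75 = 128 + 5700 = 5828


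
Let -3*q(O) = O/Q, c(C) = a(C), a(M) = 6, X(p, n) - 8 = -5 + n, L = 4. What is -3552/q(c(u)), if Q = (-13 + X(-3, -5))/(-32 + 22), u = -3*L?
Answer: 2664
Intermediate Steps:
X(p, n) = 3 + n (X(p, n) = 8 + (-5 + n) = 3 + n)
u = -12 (u = -3*4 = -12)
Q = 3/2 (Q = (-13 + (3 - 5))/(-32 + 22) = (-13 - 2)/(-10) = -15*(-⅒) = 3/2 ≈ 1.5000)
c(C) = 6
q(O) = -2*O/9 (q(O) = -O/(3*3/2) = -O*2/(3*3) = -2*O/9)
-3552/q(c(u)) = -3552/((-2/9*6)) = -3552/(-4/3) = -3552*(-¾) = 2664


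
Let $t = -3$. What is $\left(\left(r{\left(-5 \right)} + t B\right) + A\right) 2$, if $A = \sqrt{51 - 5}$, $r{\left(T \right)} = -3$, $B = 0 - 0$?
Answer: $-6 + 2 \sqrt{46} \approx 7.5647$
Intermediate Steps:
$B = 0$ ($B = 0 + 0 = 0$)
$A = \sqrt{46} \approx 6.7823$
$\left(\left(r{\left(-5 \right)} + t B\right) + A\right) 2 = \left(\left(-3 - 0\right) + \sqrt{46}\right) 2 = \left(\left(-3 + 0\right) + \sqrt{46}\right) 2 = \left(-3 + \sqrt{46}\right) 2 = -6 + 2 \sqrt{46}$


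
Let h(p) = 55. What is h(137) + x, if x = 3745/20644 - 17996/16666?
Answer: 55070457/1017908 ≈ 54.102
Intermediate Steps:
x = -914483/1017908 (x = 3745*(1/20644) - 17996*1/16666 = 3745/20644 - 8998/8333 = -914483/1017908 ≈ -0.89839)
h(137) + x = 55 - 914483/1017908 = 55070457/1017908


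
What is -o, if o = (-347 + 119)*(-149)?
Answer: -33972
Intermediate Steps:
o = 33972 (o = -228*(-149) = 33972)
-o = -1*33972 = -33972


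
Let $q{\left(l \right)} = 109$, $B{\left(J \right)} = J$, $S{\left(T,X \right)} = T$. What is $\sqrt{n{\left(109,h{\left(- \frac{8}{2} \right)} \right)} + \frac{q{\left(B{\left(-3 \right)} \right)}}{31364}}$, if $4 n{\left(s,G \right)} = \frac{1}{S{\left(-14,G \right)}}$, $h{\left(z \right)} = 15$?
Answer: $\frac{i \sqrt{693222810}}{219548} \approx 0.11992 i$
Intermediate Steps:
$n{\left(s,G \right)} = - \frac{1}{56}$ ($n{\left(s,G \right)} = \frac{1}{4 \left(-14\right)} = \frac{1}{4} \left(- \frac{1}{14}\right) = - \frac{1}{56}$)
$\sqrt{n{\left(109,h{\left(- \frac{8}{2} \right)} \right)} + \frac{q{\left(B{\left(-3 \right)} \right)}}{31364}} = \sqrt{- \frac{1}{56} + \frac{109}{31364}} = \sqrt{- \frac{6315}{439096}} = \frac{i \sqrt{693222810}}{219548}$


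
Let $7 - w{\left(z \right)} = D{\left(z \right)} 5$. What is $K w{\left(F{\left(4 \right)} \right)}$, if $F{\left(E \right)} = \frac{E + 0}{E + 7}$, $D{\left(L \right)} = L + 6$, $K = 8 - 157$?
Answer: $\frac{40677}{11} \approx 3697.9$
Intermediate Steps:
$K = -149$
$D{\left(L \right)} = 6 + L$
$F{\left(E \right)} = \frac{E}{7 + E}$
$w{\left(z \right)} = -23 - 5 z$ ($w{\left(z \right)} = 7 - \left(6 + z\right) 5 = 7 - \left(30 + 5 z\right) = -23 - 5 z$)
$K w{\left(F{\left(4 \right)} \right)} = - 149 \left(-23 - 5 \frac{4}{7 + 4}\right) = - 149 \left(-23 - 5 \cdot \frac{4}{11}\right) = - 149 \left(-23 - 5 \cdot 4 \cdot \frac{1}{11}\right) = - 149 \left(-23 - \frac{20}{11}\right) = \left(-149\right) \left(- \frac{273}{11}\right) = \frac{40677}{11}$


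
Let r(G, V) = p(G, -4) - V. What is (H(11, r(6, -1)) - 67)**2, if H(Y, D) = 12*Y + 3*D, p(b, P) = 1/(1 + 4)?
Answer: 117649/25 ≈ 4706.0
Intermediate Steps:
p(b, P) = 1/5
r(G, V) = 1/5 - V
H(Y, D) = 3*D + 12*Y
(H(11, r(6, -1)) - 67)**2 = ((3*(1/5 - 1*(-1)) + 12*11) - 67)**2 = ((3*(1/5 + 1) + 132) - 67)**2 = ((3*(6/5) + 132) - 67)**2 = ((18/5 + 132) - 67)**2 = (678/5 - 67)**2 = (343/5)**2 = 117649/25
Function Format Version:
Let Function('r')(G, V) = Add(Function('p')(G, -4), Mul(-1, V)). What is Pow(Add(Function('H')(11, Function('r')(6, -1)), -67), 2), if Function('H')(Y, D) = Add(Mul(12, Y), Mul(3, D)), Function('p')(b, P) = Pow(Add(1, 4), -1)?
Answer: Rational(117649, 25) ≈ 4706.0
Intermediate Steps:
Function('p')(b, P) = Rational(1, 5) (Function('p')(b, P) = Pow(5, -1) = Rational(1, 5))
Function('r')(G, V) = Add(Rational(1, 5), Mul(-1, V))
Function('H')(Y, D) = Add(Mul(3, D), Mul(12, Y))
Pow(Add(Function('H')(11, Function('r')(6, -1)), -67), 2) = Pow(Add(Add(Mul(3, Add(Rational(1, 5), Mul(-1, -1))), Mul(12, 11)), -67), 2) = Pow(Add(Add(Mul(3, Add(Rational(1, 5), 1)), 132), -67), 2) = Pow(Add(Add(Mul(3, Rational(6, 5)), 132), -67), 2) = Pow(Add(Add(Rational(18, 5), 132), -67), 2) = Pow(Add(Rational(678, 5), -67), 2) = Pow(Rational(343, 5), 2) = Rational(117649, 25)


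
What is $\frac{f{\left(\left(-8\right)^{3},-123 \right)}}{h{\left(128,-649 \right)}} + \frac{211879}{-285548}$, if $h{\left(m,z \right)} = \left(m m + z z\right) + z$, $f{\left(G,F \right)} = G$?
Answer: $- \frac{11590470415}{15595775116} \approx -0.74318$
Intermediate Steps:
$h{\left(m,z \right)} = z + m^{2} + z^{2}$ ($h{\left(m,z \right)} = \left(m^{2} + z^{2}\right) + z = z + m^{2} + z^{2}$)
$\frac{f{\left(\left(-8\right)^{3},-123 \right)}}{h{\left(128,-649 \right)}} + \frac{211879}{-285548} = \frac{\left(-8\right)^{3}}{-649 + 128^{2} + \left(-649\right)^{2}} + \frac{211879}{-285548} = - \frac{512}{-649 + 16384 + 421201} + 211879 \left(- \frac{1}{285548}\right) = - \frac{512}{436936} - \frac{211879}{285548} = \left(-512\right) \frac{1}{436936} - \frac{211879}{285548} = - \frac{64}{54617} - \frac{211879}{285548} = - \frac{11590470415}{15595775116}$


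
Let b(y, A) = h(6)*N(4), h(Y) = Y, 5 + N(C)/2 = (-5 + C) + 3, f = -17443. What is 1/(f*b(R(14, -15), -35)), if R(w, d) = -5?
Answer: 1/627948 ≈ 1.5925e-6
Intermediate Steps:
N(C) = -14 + 2*C (N(C) = -10 + 2*((-5 + C) + 3) = -10 + 2*(-2 + C) = -10 + (-4 + 2*C) = -14 + 2*C)
b(y, A) = -36 (b(y, A) = 6*(-14 + 2*4) = 6*(-14 + 8) = 6*(-6) = -36)
1/(f*b(R(14, -15), -35)) = 1/(-17443*(-36)) = -1/17443*(-1/36) = 1/627948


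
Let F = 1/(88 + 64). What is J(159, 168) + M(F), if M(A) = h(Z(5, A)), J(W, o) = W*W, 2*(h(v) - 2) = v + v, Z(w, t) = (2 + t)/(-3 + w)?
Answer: 7686337/304 ≈ 25284.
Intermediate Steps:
F = 1/152 ≈ 0.0065789
Z(w, t) = (2 + t)/(-3 + w)
h(v) = 2 + v (h(v) = 2 + (v + v)/2 = 2 + (2*v)/2 = 2 + v)
J(W, o) = W**2
M(A) = 3 + A/2 (M(A) = 2 + (2 + A)/(-3 + 5) = 2 + (2 + A)/2 = 2 + (1 + A/2) = 3 + A/2)
J(159, 168) + M(F) = 159**2 + (3 + (1/2)*(1/152)) = 25281 + (3 + 1/304) = 25281 + 913/304 = 7686337/304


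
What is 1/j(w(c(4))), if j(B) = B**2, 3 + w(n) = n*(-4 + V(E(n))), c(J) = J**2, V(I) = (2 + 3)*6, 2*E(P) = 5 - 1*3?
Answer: 1/170569 ≈ 5.8627e-6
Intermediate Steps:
E(P) = 1 (E(P) = (5 - 1*3)/2 = (5 - 3)/2 = (1/2)*2 = 1)
V(I) = 30 (V(I) = 5*6 = 30)
w(n) = -3 + 26*n (w(n) = -3 + n*(-4 + 30) = -3 + n*26 = -3 + 26*n)
1/j(w(c(4))) = 1/((-3 + 26*4**2)**2) = 1/((-3 + 26*16)**2) = 1/((-3 + 416)**2) = 1/(413**2) = 1/170569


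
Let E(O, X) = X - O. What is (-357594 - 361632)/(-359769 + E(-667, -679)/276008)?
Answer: 5514225828/2758308949 ≈ 1.9991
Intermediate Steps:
(-357594 - 361632)/(-359769 + E(-667, -679)/276008) = (-357594 - 361632)/(-359769 + (-679 - 1*(-667))/276008) = -719226/(-359769 + (-679 + 667)*(1/276008)) = -719226/(-359769 - 12*1/276008) = -719226/(-359769 - 3/69002) = -719226/(-24824780541/69002) = -719226*(-69002/24824780541) = 5514225828/2758308949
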